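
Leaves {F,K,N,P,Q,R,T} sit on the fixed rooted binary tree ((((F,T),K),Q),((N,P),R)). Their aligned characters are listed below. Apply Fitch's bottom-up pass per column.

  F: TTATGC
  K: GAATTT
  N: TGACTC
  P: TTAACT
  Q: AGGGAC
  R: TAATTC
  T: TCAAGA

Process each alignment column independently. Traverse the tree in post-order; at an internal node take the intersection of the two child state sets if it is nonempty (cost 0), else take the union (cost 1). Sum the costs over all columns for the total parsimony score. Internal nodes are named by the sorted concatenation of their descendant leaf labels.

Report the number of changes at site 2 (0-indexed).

1

[col 0] FT: children F:{T}, T:{T} ∩→ {T}; cost 0
[col 0] FKT: children FT:{T}, K:{G} ∪→ {G,T}; cost 1
[col 0] FKQT: children FKT:{G,T}, Q:{A} ∪→ {A,G,T}; cost 1
[col 0] NP: children N:{T}, P:{T} ∩→ {T}; cost 0
[col 0] NPR: children NP:{T}, R:{T} ∩→ {T}; cost 0
[col 0] FKNPQRT: children FKQT:{A,G,T}, NPR:{T} ∩→ {T}; cost 0
[col 1] FT: children F:{T}, T:{C} ∪→ {C,T}; cost 1
[col 1] FKT: children FT:{C,T}, K:{A} ∪→ {A,C,T}; cost 1
[col 1] FKQT: children FKT:{A,C,T}, Q:{G} ∪→ {A,C,G,T}; cost 1
[col 1] NP: children N:{G}, P:{T} ∪→ {G,T}; cost 1
[col 1] NPR: children NP:{G,T}, R:{A} ∪→ {A,G,T}; cost 1
[col 1] FKNPQRT: children FKQT:{A,C,G,T}, NPR:{A,G,T} ∩→ {A,G,T}; cost 0
[col 2] FT: children F:{A}, T:{A} ∩→ {A}; cost 0
[col 2] FKT: children FT:{A}, K:{A} ∩→ {A}; cost 0
[col 2] FKQT: children FKT:{A}, Q:{G} ∪→ {A,G}; cost 1
[col 2] NP: children N:{A}, P:{A} ∩→ {A}; cost 0
[col 2] NPR: children NP:{A}, R:{A} ∩→ {A}; cost 0
[col 2] FKNPQRT: children FKQT:{A,G}, NPR:{A} ∩→ {A}; cost 0
[col 3] FT: children F:{T}, T:{A} ∪→ {A,T}; cost 1
[col 3] FKT: children FT:{A,T}, K:{T} ∩→ {T}; cost 0
[col 3] FKQT: children FKT:{T}, Q:{G} ∪→ {G,T}; cost 1
[col 3] NP: children N:{C}, P:{A} ∪→ {A,C}; cost 1
[col 3] NPR: children NP:{A,C}, R:{T} ∪→ {A,C,T}; cost 1
[col 3] FKNPQRT: children FKQT:{G,T}, NPR:{A,C,T} ∩→ {T}; cost 0
[col 4] FT: children F:{G}, T:{G} ∩→ {G}; cost 0
[col 4] FKT: children FT:{G}, K:{T} ∪→ {G,T}; cost 1
[col 4] FKQT: children FKT:{G,T}, Q:{A} ∪→ {A,G,T}; cost 1
[col 4] NP: children N:{T}, P:{C} ∪→ {C,T}; cost 1
[col 4] NPR: children NP:{C,T}, R:{T} ∩→ {T}; cost 0
[col 4] FKNPQRT: children FKQT:{A,G,T}, NPR:{T} ∩→ {T}; cost 0
[col 5] FT: children F:{C}, T:{A} ∪→ {A,C}; cost 1
[col 5] FKT: children FT:{A,C}, K:{T} ∪→ {A,C,T}; cost 1
[col 5] FKQT: children FKT:{A,C,T}, Q:{C} ∩→ {C}; cost 0
[col 5] NP: children N:{C}, P:{T} ∪→ {C,T}; cost 1
[col 5] NPR: children NP:{C,T}, R:{C} ∩→ {C}; cost 0
[col 5] FKNPQRT: children FKQT:{C}, NPR:{C} ∩→ {C}; cost 0
per-site changes: [2, 5, 1, 4, 3, 3]; total = 18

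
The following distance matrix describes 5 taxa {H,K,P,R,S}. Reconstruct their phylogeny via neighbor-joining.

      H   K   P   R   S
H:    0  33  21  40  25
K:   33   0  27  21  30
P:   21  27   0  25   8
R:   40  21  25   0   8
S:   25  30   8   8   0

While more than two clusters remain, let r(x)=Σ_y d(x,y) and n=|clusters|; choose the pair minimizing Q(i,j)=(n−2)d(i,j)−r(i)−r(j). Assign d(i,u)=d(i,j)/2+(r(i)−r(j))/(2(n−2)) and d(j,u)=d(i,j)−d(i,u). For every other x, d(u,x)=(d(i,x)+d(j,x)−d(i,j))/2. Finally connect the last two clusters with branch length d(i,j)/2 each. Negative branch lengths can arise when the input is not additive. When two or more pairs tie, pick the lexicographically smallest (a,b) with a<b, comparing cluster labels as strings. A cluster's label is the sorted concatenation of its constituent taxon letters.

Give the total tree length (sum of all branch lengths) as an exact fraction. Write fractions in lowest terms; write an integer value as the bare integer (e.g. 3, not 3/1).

iteration 1: select K,R (d=21, Q=-142); attach at lengths (40/3, 23/3); label the merged cluster KR
  updated: d(H,KR)=26, d(KR,P)=31/2, d(KR,S)=17/2
iteration 2: select H,P (d=21, Q=-149/2); attach at lengths (139/8, 29/8); label the merged cluster HP
  updated: d(HP,KR)=41/4, d(HP,S)=6
iteration 3: select HP,KR (d=41/4, Q=-99/4); attach at lengths (31/8, 51/8); label the merged cluster HKPR
  updated: d(HKPR,S)=17/8
iteration 4: select HKPR,S (d=17/8); attach at lengths (17/16, 17/16); label the merged cluster HKPRS
final tree: (((H:139/8,P:29/8):31/8,(K:40/3,R:23/3):51/8):17/16,S:17/16)
total length: 435/8

435/8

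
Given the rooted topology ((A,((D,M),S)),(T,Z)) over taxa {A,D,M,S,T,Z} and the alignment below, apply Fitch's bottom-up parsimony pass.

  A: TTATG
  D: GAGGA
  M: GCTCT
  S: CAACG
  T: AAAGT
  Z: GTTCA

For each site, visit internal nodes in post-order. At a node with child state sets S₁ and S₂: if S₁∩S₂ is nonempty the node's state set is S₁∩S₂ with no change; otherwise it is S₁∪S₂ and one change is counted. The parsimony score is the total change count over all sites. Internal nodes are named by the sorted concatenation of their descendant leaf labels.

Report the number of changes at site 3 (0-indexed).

DM@0: {G} ∩ {G} = {G} (intersection, +0)
DMS@0: {G} ∪ {C} = {C,G} (union, +1)
ADMS@0: {T} ∪ {C,G} = {C,G,T} (union, +1)
TZ@0: {A} ∪ {G} = {A,G} (union, +1)
ADMSTZ@0: {C,G,T} ∩ {A,G} = {G} (intersection, +0)
DM@1: {A} ∪ {C} = {A,C} (union, +1)
DMS@1: {A,C} ∩ {A} = {A} (intersection, +0)
ADMS@1: {T} ∪ {A} = {A,T} (union, +1)
TZ@1: {A} ∪ {T} = {A,T} (union, +1)
ADMSTZ@1: {A,T} ∩ {A,T} = {A,T} (intersection, +0)
DM@2: {G} ∪ {T} = {G,T} (union, +1)
DMS@2: {G,T} ∪ {A} = {A,G,T} (union, +1)
ADMS@2: {A} ∩ {A,G,T} = {A} (intersection, +0)
TZ@2: {A} ∪ {T} = {A,T} (union, +1)
ADMSTZ@2: {A} ∩ {A,T} = {A} (intersection, +0)
DM@3: {G} ∪ {C} = {C,G} (union, +1)
DMS@3: {C,G} ∩ {C} = {C} (intersection, +0)
ADMS@3: {T} ∪ {C} = {C,T} (union, +1)
TZ@3: {G} ∪ {C} = {C,G} (union, +1)
ADMSTZ@3: {C,T} ∩ {C,G} = {C} (intersection, +0)
DM@4: {A} ∪ {T} = {A,T} (union, +1)
DMS@4: {A,T} ∪ {G} = {A,G,T} (union, +1)
ADMS@4: {G} ∩ {A,G,T} = {G} (intersection, +0)
TZ@4: {T} ∪ {A} = {A,T} (union, +1)
ADMSTZ@4: {G} ∪ {A,T} = {A,G,T} (union, +1)
per-site changes: [3, 3, 3, 3, 4]; total = 16

3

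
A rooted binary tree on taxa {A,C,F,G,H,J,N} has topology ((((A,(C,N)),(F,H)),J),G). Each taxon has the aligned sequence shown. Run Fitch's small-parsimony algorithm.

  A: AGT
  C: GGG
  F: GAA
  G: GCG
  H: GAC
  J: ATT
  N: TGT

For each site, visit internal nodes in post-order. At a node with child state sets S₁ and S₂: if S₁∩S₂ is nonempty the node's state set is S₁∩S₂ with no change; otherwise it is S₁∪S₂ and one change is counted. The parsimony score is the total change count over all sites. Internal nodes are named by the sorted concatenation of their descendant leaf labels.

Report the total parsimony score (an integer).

10

CN@0: {G} ∪ {T} = {G,T} (union, +1)
ACN@0: {A} ∪ {G,T} = {A,G,T} (union, +1)
FH@0: {G} ∩ {G} = {G} (intersection, +0)
ACFHN@0: {A,G,T} ∩ {G} = {G} (intersection, +0)
ACFHJN@0: {G} ∪ {A} = {A,G} (union, +1)
ACFGHJN@0: {A,G} ∩ {G} = {G} (intersection, +0)
CN@1: {G} ∩ {G} = {G} (intersection, +0)
ACN@1: {G} ∩ {G} = {G} (intersection, +0)
FH@1: {A} ∩ {A} = {A} (intersection, +0)
ACFHN@1: {G} ∪ {A} = {A,G} (union, +1)
ACFHJN@1: {A,G} ∪ {T} = {A,G,T} (union, +1)
ACFGHJN@1: {A,G,T} ∪ {C} = {A,C,G,T} (union, +1)
CN@2: {G} ∪ {T} = {G,T} (union, +1)
ACN@2: {T} ∩ {G,T} = {T} (intersection, +0)
FH@2: {A} ∪ {C} = {A,C} (union, +1)
ACFHN@2: {T} ∪ {A,C} = {A,C,T} (union, +1)
ACFHJN@2: {A,C,T} ∩ {T} = {T} (intersection, +0)
ACFGHJN@2: {T} ∪ {G} = {G,T} (union, +1)
per-site changes: [3, 3, 4]; total = 10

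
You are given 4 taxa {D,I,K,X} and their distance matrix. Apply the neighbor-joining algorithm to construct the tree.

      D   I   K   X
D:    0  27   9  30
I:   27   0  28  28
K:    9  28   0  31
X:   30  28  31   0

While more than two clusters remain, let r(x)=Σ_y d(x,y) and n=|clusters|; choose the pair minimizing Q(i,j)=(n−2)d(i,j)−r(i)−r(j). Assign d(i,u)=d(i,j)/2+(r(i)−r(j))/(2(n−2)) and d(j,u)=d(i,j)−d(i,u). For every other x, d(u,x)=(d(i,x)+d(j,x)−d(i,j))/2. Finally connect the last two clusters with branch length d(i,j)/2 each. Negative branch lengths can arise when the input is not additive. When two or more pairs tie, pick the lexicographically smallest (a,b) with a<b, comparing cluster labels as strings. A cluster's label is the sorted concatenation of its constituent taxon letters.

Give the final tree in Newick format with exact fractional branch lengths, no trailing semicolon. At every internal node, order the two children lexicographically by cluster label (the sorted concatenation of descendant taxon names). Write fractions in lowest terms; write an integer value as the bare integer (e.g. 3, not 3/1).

1. join D+K (d=9, Q=-116) ⇒ DK; edges |D|=4, |K|=5
  updated: d(DK,I)=23, d(DK,X)=26
2. join DK+I (d=23, Q=-77) ⇒ DIK; edges |DK|=21/2, |I|=25/2
  updated: d(DIK,X)=31/2
3. join DIK+X (d=31/2) ⇒ DIKX; edges |DIK|=31/4, |X|=31/4
final tree: (((D:4,K:5):21/2,I:25/2):31/4,X:31/4)
total length: 95/2

(((D:4,K:5):21/2,I:25/2):31/4,X:31/4)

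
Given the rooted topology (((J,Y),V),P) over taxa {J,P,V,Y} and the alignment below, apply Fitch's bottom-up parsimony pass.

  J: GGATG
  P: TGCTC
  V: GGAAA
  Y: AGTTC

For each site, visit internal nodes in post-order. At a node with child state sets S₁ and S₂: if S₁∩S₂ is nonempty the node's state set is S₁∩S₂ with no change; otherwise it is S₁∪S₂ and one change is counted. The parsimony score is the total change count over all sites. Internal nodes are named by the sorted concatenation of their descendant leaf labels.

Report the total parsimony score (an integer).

site 0, node JY: J={G} ∪ Y={A} → {A,G} (+1)
site 0, node JVY: JY={A,G} ∩ V={G} → {G} (+0)
site 0, node JPVY: JVY={G} ∪ P={T} → {G,T} (+1)
site 1, node JY: J={G} ∩ Y={G} → {G} (+0)
site 1, node JVY: JY={G} ∩ V={G} → {G} (+0)
site 1, node JPVY: JVY={G} ∩ P={G} → {G} (+0)
site 2, node JY: J={A} ∪ Y={T} → {A,T} (+1)
site 2, node JVY: JY={A,T} ∩ V={A} → {A} (+0)
site 2, node JPVY: JVY={A} ∪ P={C} → {A,C} (+1)
site 3, node JY: J={T} ∩ Y={T} → {T} (+0)
site 3, node JVY: JY={T} ∪ V={A} → {A,T} (+1)
site 3, node JPVY: JVY={A,T} ∩ P={T} → {T} (+0)
site 4, node JY: J={G} ∪ Y={C} → {C,G} (+1)
site 4, node JVY: JY={C,G} ∪ V={A} → {A,C,G} (+1)
site 4, node JPVY: JVY={A,C,G} ∩ P={C} → {C} (+0)
per-site changes: [2, 0, 2, 1, 2]; total = 7

7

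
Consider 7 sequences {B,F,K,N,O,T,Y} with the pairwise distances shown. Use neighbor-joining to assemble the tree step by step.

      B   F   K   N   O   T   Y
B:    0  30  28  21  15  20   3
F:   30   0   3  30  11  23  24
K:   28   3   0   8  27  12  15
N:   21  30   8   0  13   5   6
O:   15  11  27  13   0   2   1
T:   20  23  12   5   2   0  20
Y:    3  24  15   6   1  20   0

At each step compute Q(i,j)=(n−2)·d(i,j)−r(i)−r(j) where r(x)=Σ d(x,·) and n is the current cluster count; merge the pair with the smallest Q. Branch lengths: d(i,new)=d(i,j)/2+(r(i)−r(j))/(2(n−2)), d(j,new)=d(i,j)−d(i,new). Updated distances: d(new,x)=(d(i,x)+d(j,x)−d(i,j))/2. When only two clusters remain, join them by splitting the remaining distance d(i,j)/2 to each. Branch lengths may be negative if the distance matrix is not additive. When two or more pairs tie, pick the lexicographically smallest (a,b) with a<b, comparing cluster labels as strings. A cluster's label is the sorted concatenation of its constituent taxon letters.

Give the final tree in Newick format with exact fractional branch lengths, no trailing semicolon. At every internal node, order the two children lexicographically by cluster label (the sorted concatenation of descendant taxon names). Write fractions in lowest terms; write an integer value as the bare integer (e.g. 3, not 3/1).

1. join F+K (d=3, Q=-199) ⇒ FK; edges |F|=43/10, |K|=-13/10
  updated: d(B,FK)=55/2, d(FK,N)=35/2, d(FK,O)=35/2, d(FK,T)=16, d(FK,Y)=18
2. join B+Y (d=3, Q=-245/2) ⇒ BY; edges |B|=101/16, |Y|=-53/16
  updated: d(BY,FK)=85/4, d(BY,N)=12, d(BY,O)=13/2, d(BY,T)=37/2
3. join BY+O (d=13/2, Q=-311/4) ⇒ BOY; edges |BY|=155/24, |O|=1/24
  updated: d(BOY,FK)=129/8, d(BOY,N)=37/4, d(BOY,T)=7
4. join BOY+FK (d=129/8, Q=-199/4) ⇒ BFKOY; edges |BOY|=15/4, |FK|=99/8
  updated: d(BFKOY,N)=85/16, d(BFKOY,T)=55/16
5. join BFKOY+N (d=85/16, Q=-55/4) ⇒ BFKNOY; edges |BFKOY|=15/8, |N|=55/16
  updated: d(BFKNOY,T)=25/16
6. join BFKNOY+T (d=25/16) ⇒ BFKNOTY; edges |BFKNOY|=25/32, |T|=25/32
final tree: (((((B:101/16,Y:-53/16):155/24,O:1/24):15/4,(F:43/10,K:-13/10):99/8):15/8,N:55/16):25/32,T:25/32)
total length: 71/2

(((((B:101/16,Y:-53/16):155/24,O:1/24):15/4,(F:43/10,K:-13/10):99/8):15/8,N:55/16):25/32,T:25/32)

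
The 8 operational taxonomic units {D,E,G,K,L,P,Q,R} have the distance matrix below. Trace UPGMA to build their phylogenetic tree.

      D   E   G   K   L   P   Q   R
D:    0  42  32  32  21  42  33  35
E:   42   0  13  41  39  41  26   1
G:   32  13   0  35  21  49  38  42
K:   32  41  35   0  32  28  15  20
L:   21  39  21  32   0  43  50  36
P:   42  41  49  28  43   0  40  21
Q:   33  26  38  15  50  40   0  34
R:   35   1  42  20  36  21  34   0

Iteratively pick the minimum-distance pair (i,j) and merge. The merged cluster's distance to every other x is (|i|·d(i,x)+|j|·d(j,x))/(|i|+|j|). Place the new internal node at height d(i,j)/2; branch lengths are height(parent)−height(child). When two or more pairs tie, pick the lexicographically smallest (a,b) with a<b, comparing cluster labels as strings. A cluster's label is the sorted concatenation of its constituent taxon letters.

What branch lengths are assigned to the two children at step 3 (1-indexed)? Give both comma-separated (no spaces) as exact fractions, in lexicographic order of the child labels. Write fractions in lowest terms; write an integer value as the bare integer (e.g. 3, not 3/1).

step 1: merge (E,R) at d=1; branch lengths E→1/2, R→1/2; new cluster ER
  updated: d(D,ER)=77/2, d(ER,G)=55/2, d(ER,K)=61/2, d(ER,L)=75/2, d(ER,P)=31, d(ER,Q)=30
step 2: merge (K,Q) at d=15; branch lengths K→15/2, Q→15/2; new cluster KQ
  updated: d(D,KQ)=65/2, d(ER,KQ)=121/4, d(G,KQ)=73/2, d(KQ,L)=41, d(KQ,P)=34
step 3: merge (D,L) at d=21; branch lengths D→21/2, L→21/2; new cluster DL
  updated: d(DL,ER)=38, d(DL,G)=53/2, d(DL,KQ)=147/4, d(DL,P)=85/2
step 4: merge (DL,G) at d=53/2; branch lengths DL→11/4, G→53/4; new cluster DGL
  updated: d(DGL,ER)=69/2, d(DGL,KQ)=110/3, d(DGL,P)=134/3
step 5: merge (ER,KQ) at d=121/4; branch lengths ER→117/8, KQ→61/8; new cluster EKQR
  updated: d(DGL,EKQR)=427/12, d(EKQR,P)=65/2
step 6: merge (EKQR,P) at d=65/2; branch lengths EKQR→9/8, P→65/4; new cluster EKPQR
  updated: d(DGL,EKPQR)=187/5
step 7: merge (DGL,EKPQR) at d=187/5; branch lengths DGL→109/20, EKPQR→49/20; new cluster DEGKLPQR
final tree: (((D:21/2,L:21/2):11/4,G:53/4):109/20,(((E:1/2,R:1/2):117/8,(K:15/2,Q:15/2):61/8):9/8,P:65/4):49/20)
total length: 4021/40

21/2,21/2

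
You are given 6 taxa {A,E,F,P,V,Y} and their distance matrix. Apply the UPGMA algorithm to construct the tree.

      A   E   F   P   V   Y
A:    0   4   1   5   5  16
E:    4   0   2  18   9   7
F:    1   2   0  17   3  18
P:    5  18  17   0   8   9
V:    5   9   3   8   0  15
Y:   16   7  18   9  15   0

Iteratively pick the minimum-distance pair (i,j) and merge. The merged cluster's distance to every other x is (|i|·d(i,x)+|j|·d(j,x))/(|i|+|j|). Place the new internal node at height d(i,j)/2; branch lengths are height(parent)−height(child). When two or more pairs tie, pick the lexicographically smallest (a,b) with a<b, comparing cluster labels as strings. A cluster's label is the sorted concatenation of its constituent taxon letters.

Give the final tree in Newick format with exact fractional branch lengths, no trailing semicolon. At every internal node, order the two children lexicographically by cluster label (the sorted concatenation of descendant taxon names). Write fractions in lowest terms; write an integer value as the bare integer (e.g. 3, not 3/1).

1. join A+F (d=1) ⇒ AF; edges |A|=1/2, |F|=1/2
  updated: d(AF,E)=3, d(AF,P)=11, d(AF,V)=4, d(AF,Y)=17
2. join AF+E (d=3) ⇒ AEF; edges |AF|=1, |E|=3/2
  updated: d(AEF,P)=40/3, d(AEF,V)=17/3, d(AEF,Y)=41/3
3. join AEF+V (d=17/3) ⇒ AEFV; edges |AEF|=4/3, |V|=17/6
  updated: d(AEFV,P)=12, d(AEFV,Y)=14
4. join P+Y (d=9) ⇒ PY; edges |P|=9/2, |Y|=9/2
  updated: d(AEFV,PY)=13
5. join AEFV+PY (d=13) ⇒ AEFPVY; edges |AEFV|=11/3, |PY|=2
final tree: ((((A:1/2,F:1/2):1,E:3/2):4/3,V:17/6):11/3,(P:9/2,Y:9/2):2)
total length: 67/3

((((A:1/2,F:1/2):1,E:3/2):4/3,V:17/6):11/3,(P:9/2,Y:9/2):2)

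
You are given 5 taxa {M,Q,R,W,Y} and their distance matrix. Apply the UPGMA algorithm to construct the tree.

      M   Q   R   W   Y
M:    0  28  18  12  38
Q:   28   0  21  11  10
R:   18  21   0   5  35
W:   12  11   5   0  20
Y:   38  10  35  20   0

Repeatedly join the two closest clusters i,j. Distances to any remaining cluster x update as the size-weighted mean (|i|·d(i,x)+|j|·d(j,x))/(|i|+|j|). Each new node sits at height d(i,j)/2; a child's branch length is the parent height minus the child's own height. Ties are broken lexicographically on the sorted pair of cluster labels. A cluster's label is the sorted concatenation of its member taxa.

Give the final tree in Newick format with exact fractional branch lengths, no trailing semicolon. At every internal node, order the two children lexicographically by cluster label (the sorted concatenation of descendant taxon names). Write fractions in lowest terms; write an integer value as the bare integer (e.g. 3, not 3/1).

1. join R+W (d=5) ⇒ RW; edges |R|=5/2, |W|=5/2
  updated: d(M,RW)=15, d(Q,RW)=16, d(RW,Y)=55/2
2. join Q+Y (d=10) ⇒ QY; edges |Q|=5, |Y|=5
  updated: d(M,QY)=33, d(QY,RW)=87/4
3. join M+RW (d=15) ⇒ MRW; edges |M|=15/2, |RW|=5
  updated: d(MRW,QY)=51/2
4. join MRW+QY (d=51/2) ⇒ MQRWY; edges |MRW|=21/4, |QY|=31/4
final tree: ((M:15/2,(R:5/2,W:5/2):5):21/4,(Q:5,Y:5):31/4)
total length: 81/2

((M:15/2,(R:5/2,W:5/2):5):21/4,(Q:5,Y:5):31/4)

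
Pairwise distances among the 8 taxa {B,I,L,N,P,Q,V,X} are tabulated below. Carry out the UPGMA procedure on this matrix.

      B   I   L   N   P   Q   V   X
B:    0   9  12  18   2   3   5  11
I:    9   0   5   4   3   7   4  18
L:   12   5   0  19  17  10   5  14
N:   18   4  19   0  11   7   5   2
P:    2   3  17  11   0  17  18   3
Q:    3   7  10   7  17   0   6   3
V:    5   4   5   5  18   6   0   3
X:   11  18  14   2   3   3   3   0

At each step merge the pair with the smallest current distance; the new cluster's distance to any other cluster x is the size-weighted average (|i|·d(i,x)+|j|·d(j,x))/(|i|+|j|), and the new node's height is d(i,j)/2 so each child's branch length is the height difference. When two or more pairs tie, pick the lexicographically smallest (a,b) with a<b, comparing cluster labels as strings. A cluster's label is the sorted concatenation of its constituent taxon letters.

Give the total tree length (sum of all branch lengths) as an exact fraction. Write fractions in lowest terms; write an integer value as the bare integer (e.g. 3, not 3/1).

step 1: merge (B,P) at d=2; branch lengths B→1, P→1; new cluster BP
  updated: d(BP,I)=6, d(BP,L)=29/2, d(BP,N)=29/2, d(BP,Q)=10, d(BP,V)=23/2, d(BP,X)=7
step 2: merge (N,X) at d=2; branch lengths N→1, X→1; new cluster NX
  updated: d(BP,NX)=43/4, d(I,NX)=11, d(L,NX)=33/2, d(NX,Q)=5, d(NX,V)=4
step 3: merge (I,V) at d=4; branch lengths I→2, V→2; new cluster IV
  updated: d(BP,IV)=35/4, d(IV,L)=5, d(IV,NX)=15/2, d(IV,Q)=13/2
step 4: merge (IV,L) at d=5; branch lengths IV→1/2, L→5/2; new cluster ILV
  updated: d(BP,ILV)=32/3, d(ILV,NX)=21/2, d(ILV,Q)=23/3
step 5: merge (NX,Q) at d=5; branch lengths NX→3/2, Q→5/2; new cluster NQX
  updated: d(BP,NQX)=21/2, d(ILV,NQX)=86/9
step 6: merge (ILV,NQX) at d=86/9; branch lengths ILV→41/18, NQX→41/18; new cluster ILNQVX
  updated: d(BP,ILNQVX)=127/12
step 7: merge (BP,ILNQVX) at d=127/12; branch lengths BP→103/24, ILNQVX→37/72; new cluster BILNPQVX
final tree: ((B:1,P:1):103/24,(((I:2,V:2):1/2,L:5/2):41/18,((N:1,X:1):3/2,Q:5/2):41/18):37/72)
total length: 877/36

877/36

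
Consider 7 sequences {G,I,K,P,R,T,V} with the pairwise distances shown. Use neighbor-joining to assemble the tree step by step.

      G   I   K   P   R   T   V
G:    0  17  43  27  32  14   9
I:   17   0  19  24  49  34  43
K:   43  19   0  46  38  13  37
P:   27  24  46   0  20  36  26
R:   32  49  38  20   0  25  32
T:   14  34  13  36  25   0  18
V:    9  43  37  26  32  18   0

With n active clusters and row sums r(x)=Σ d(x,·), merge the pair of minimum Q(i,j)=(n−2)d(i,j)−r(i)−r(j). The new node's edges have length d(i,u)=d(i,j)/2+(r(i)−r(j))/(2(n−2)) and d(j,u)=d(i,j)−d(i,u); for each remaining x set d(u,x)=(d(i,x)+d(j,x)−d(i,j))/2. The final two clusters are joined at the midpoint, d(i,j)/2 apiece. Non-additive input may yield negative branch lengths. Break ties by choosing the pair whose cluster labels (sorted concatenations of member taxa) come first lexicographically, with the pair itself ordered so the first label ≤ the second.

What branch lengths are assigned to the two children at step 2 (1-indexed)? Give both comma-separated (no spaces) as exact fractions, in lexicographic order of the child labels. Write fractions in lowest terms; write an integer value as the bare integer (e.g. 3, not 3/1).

143/16,177/16

1. join I+K (d=19, Q=-287) ⇒ IK; edges |I|=17/2, |K|=21/2
  updated: d(G,IK)=41/2, d(IK,P)=51/2, d(IK,R)=34, d(IK,T)=14, d(IK,V)=61/2
2. join P+R (d=20, Q=-395/2) ⇒ PR; edges |P|=143/16, |R|=177/16
  updated: d(G,PR)=39/2, d(IK,PR)=79/4, d(PR,T)=41/2, d(PR,V)=19
3. join G+V (d=9, Q=-225/2) ⇒ GV; edges |G|=9/4, |V|=27/4
  updated: d(GV,IK)=21, d(GV,PR)=59/4, d(GV,T)=23/2
4. join GV+PR (d=59/4, Q=-291/4) ⇒ GPRV; edges |GV|=87/16, |PR|=149/16
  updated: d(GPRV,IK)=13, d(GPRV,T)=69/8
5. join GPRV+IK (d=13, Q=-285/8) ⇒ GIKPRV; edges |GPRV|=61/16, |IK|=147/16
  updated: d(GIKPRV,T)=77/16
6. join GIKPRV+T (d=77/16) ⇒ GIKPRTV; edges |GIKPRV|=77/32, |T|=77/32
final tree: ((((G:9/4,V:27/4):87/16,(P:143/16,R:177/16):149/16):61/16,(I:17/2,K:21/2):147/16):77/32,T:77/32)
total length: 1289/16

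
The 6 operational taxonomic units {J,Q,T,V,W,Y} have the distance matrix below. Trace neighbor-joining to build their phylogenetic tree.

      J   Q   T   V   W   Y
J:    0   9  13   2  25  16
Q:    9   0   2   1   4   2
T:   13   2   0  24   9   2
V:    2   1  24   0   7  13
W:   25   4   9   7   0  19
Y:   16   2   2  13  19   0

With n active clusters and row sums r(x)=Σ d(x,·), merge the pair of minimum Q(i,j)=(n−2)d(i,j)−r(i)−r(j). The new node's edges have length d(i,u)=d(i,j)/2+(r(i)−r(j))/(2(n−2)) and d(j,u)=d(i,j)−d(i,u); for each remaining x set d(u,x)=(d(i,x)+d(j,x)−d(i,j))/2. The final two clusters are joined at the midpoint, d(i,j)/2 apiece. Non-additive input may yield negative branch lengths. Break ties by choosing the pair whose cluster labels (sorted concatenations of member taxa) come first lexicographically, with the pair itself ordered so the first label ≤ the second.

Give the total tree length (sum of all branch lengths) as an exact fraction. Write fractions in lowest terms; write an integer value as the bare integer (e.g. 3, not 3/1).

167/8

1. join J+V (d=2, Q=-104) ⇒ JV; edges |J|=13/4, |V|=-5/4
  updated: d(JV,Q)=4, d(JV,T)=35/2, d(JV,W)=15, d(JV,Y)=27/2
2. join T+Y (d=2, Q=-61) ⇒ TY; edges |T|=0, |Y|=2
  updated: d(JV,TY)=29/2, d(Q,TY)=1, d(TY,W)=13
3. join JV+W (d=15, Q=-71/2) ⇒ JVW; edges |JV|=63/8, |W|=57/8
  updated: d(JVW,Q)=-7/2, d(JVW,TY)=25/4
4. join JVW+Q (d=-7/2, Q=-15/4) ⇒ JQVW; edges |JVW|=7/8, |Q|=-35/8
  updated: d(JQVW,TY)=43/8
5. join JQVW+TY (d=43/8) ⇒ JQTVWY; edges |JQVW|=43/16, |TY|=43/16
final tree: ((((J:13/4,V:-5/4):63/8,W:57/8):7/8,Q:-35/8):43/16,(T:0,Y:2):43/16)
total length: 167/8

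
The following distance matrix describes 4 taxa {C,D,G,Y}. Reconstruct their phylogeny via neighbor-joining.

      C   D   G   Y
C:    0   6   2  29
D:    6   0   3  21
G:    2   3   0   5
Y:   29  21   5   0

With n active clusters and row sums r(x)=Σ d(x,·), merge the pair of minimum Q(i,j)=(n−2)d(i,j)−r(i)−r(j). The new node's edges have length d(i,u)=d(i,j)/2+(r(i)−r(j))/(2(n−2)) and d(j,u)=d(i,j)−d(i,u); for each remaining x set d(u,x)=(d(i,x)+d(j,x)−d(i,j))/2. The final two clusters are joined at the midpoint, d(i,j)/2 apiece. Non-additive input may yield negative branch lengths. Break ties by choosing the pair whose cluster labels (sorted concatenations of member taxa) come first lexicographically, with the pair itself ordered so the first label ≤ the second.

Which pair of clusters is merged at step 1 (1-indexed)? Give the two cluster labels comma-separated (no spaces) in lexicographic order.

iteration 1: select C,D (d=6, Q=-55); attach at lengths (19/4, 5/4); label the merged cluster CD
  updated: d(CD,G)=-1/2, d(CD,Y)=22
iteration 2: select CD,G (d=-1/2, Q=-53/2); attach at lengths (33/4, -35/4); label the merged cluster CDG
  updated: d(CDG,Y)=55/4
iteration 3: select CDG,Y (d=55/4); attach at lengths (55/8, 55/8); label the merged cluster CDGY
final tree: (((C:19/4,D:5/4):33/4,G:-35/4):55/8,Y:55/8)
total length: 77/4

C,D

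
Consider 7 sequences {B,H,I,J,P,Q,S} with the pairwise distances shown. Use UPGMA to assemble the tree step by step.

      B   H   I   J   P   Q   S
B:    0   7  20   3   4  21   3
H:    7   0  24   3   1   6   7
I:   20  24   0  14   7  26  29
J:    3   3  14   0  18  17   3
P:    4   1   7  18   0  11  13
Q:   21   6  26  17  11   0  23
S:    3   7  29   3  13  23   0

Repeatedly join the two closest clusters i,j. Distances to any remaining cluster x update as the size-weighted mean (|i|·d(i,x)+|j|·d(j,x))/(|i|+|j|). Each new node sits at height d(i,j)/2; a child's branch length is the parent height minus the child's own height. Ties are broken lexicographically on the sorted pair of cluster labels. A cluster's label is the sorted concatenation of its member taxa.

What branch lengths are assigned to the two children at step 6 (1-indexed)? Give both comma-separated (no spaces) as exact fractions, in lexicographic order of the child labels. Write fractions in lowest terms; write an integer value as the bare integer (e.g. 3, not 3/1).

67/18,10

step 1: merge (H,P) at d=1; branch lengths H→1/2, P→1/2; new cluster HP
  updated: d(B,HP)=11/2, d(HP,I)=31/2, d(HP,J)=21/2, d(HP,Q)=17/2, d(HP,S)=10
step 2: merge (B,J) at d=3; branch lengths B→3/2, J→3/2; new cluster BJ
  updated: d(BJ,HP)=8, d(BJ,I)=17, d(BJ,Q)=19, d(BJ,S)=3
step 3: merge (BJ,S) at d=3; branch lengths BJ→0, S→3/2; new cluster BJS
  updated: d(BJS,HP)=26/3, d(BJS,I)=21, d(BJS,Q)=61/3
step 4: merge (HP,Q) at d=17/2; branch lengths HP→15/4, Q→17/4; new cluster HPQ
  updated: d(BJS,HPQ)=113/9, d(HPQ,I)=19
step 5: merge (BJS,HPQ) at d=113/9; branch lengths BJS→43/9, HPQ→73/36; new cluster BHJPQS
  updated: d(BHJPQS,I)=20
step 6: merge (BHJPQS,I) at d=20; branch lengths BHJPQS→67/18, I→10; new cluster BHIJPQS
final tree: ((((B:3/2,J:3/2):0,S:3/2):43/9,((H:1/2,P:1/2):15/4,Q:17/4):73/36):67/18,I:10)
total length: 1225/36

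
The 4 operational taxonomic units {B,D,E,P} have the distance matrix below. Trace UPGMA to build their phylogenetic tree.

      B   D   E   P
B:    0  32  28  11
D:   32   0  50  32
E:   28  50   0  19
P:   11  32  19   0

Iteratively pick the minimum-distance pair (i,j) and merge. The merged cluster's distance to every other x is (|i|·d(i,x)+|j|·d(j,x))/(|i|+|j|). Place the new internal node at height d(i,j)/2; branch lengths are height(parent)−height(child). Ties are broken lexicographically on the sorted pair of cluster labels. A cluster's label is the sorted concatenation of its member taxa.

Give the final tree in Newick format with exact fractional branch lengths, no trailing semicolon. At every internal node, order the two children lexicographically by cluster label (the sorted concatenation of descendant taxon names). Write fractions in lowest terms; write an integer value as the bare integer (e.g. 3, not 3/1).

iteration 1: select B,P (d=11); attach at lengths (11/2, 11/2); label the merged cluster BP
  updated: d(BP,D)=32, d(BP,E)=47/2
iteration 2: select BP,E (d=47/2); attach at lengths (25/4, 47/4); label the merged cluster BEP
  updated: d(BEP,D)=38
iteration 3: select BEP,D (d=38); attach at lengths (29/4, 19); label the merged cluster BDEP
final tree: (((B:11/2,P:11/2):25/4,E:47/4):29/4,D:19)
total length: 221/4

(((B:11/2,P:11/2):25/4,E:47/4):29/4,D:19)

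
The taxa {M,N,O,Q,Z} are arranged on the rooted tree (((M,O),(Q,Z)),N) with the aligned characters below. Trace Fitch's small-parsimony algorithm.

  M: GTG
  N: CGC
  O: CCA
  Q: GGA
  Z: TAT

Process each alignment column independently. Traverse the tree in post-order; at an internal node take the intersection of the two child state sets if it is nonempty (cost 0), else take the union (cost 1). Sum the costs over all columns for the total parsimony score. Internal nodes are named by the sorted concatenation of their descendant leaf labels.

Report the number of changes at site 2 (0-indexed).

[col 0] MO: children M:{G}, O:{C} ∪→ {C,G}; cost 1
[col 0] QZ: children Q:{G}, Z:{T} ∪→ {G,T}; cost 1
[col 0] MOQZ: children MO:{C,G}, QZ:{G,T} ∩→ {G}; cost 0
[col 0] MNOQZ: children MOQZ:{G}, N:{C} ∪→ {C,G}; cost 1
[col 1] MO: children M:{T}, O:{C} ∪→ {C,T}; cost 1
[col 1] QZ: children Q:{G}, Z:{A} ∪→ {A,G}; cost 1
[col 1] MOQZ: children MO:{C,T}, QZ:{A,G} ∪→ {A,C,G,T}; cost 1
[col 1] MNOQZ: children MOQZ:{A,C,G,T}, N:{G} ∩→ {G}; cost 0
[col 2] MO: children M:{G}, O:{A} ∪→ {A,G}; cost 1
[col 2] QZ: children Q:{A}, Z:{T} ∪→ {A,T}; cost 1
[col 2] MOQZ: children MO:{A,G}, QZ:{A,T} ∩→ {A}; cost 0
[col 2] MNOQZ: children MOQZ:{A}, N:{C} ∪→ {A,C}; cost 1
per-site changes: [3, 3, 3]; total = 9

3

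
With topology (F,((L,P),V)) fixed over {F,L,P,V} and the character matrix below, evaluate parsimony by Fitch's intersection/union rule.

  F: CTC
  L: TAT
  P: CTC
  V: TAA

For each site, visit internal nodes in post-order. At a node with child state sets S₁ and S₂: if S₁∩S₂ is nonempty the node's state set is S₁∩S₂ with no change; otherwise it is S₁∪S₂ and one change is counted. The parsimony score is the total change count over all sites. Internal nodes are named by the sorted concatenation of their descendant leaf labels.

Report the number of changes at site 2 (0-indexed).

2

LP@0: {T} ∪ {C} = {C,T} (union, +1)
LPV@0: {C,T} ∩ {T} = {T} (intersection, +0)
FLPV@0: {C} ∪ {T} = {C,T} (union, +1)
LP@1: {A} ∪ {T} = {A,T} (union, +1)
LPV@1: {A,T} ∩ {A} = {A} (intersection, +0)
FLPV@1: {T} ∪ {A} = {A,T} (union, +1)
LP@2: {T} ∪ {C} = {C,T} (union, +1)
LPV@2: {C,T} ∪ {A} = {A,C,T} (union, +1)
FLPV@2: {C} ∩ {A,C,T} = {C} (intersection, +0)
per-site changes: [2, 2, 2]; total = 6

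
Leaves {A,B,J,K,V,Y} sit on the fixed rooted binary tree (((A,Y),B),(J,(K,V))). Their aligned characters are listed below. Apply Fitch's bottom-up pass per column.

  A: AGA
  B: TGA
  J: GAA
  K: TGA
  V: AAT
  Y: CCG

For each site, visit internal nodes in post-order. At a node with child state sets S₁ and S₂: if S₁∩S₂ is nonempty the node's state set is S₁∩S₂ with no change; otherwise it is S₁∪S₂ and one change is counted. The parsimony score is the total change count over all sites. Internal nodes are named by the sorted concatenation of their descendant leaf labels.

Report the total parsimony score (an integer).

AY@0: {A} ∪ {C} = {A,C} (union, +1)
ABY@0: {A,C} ∪ {T} = {A,C,T} (union, +1)
KV@0: {T} ∪ {A} = {A,T} (union, +1)
JKV@0: {G} ∪ {A,T} = {A,G,T} (union, +1)
ABJKVY@0: {A,C,T} ∩ {A,G,T} = {A,T} (intersection, +0)
AY@1: {G} ∪ {C} = {C,G} (union, +1)
ABY@1: {C,G} ∩ {G} = {G} (intersection, +0)
KV@1: {G} ∪ {A} = {A,G} (union, +1)
JKV@1: {A} ∩ {A,G} = {A} (intersection, +0)
ABJKVY@1: {G} ∪ {A} = {A,G} (union, +1)
AY@2: {A} ∪ {G} = {A,G} (union, +1)
ABY@2: {A,G} ∩ {A} = {A} (intersection, +0)
KV@2: {A} ∪ {T} = {A,T} (union, +1)
JKV@2: {A} ∩ {A,T} = {A} (intersection, +0)
ABJKVY@2: {A} ∩ {A} = {A} (intersection, +0)
per-site changes: [4, 3, 2]; total = 9

9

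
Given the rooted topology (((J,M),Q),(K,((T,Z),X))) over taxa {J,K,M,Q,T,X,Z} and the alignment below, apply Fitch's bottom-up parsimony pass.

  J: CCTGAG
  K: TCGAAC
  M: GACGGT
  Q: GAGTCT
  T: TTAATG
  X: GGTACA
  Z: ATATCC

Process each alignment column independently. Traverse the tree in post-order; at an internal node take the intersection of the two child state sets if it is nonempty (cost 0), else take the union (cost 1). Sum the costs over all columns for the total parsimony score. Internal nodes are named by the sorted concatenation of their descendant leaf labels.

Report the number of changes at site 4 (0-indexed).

[col 0] JM: children J:{C}, M:{G} ∪→ {C,G}; cost 1
[col 0] JMQ: children JM:{C,G}, Q:{G} ∩→ {G}; cost 0
[col 0] TZ: children T:{T}, Z:{A} ∪→ {A,T}; cost 1
[col 0] TXZ: children TZ:{A,T}, X:{G} ∪→ {A,G,T}; cost 1
[col 0] KTXZ: children K:{T}, TXZ:{A,G,T} ∩→ {T}; cost 0
[col 0] JKMQTXZ: children JMQ:{G}, KTXZ:{T} ∪→ {G,T}; cost 1
[col 1] JM: children J:{C}, M:{A} ∪→ {A,C}; cost 1
[col 1] JMQ: children JM:{A,C}, Q:{A} ∩→ {A}; cost 0
[col 1] TZ: children T:{T}, Z:{T} ∩→ {T}; cost 0
[col 1] TXZ: children TZ:{T}, X:{G} ∪→ {G,T}; cost 1
[col 1] KTXZ: children K:{C}, TXZ:{G,T} ∪→ {C,G,T}; cost 1
[col 1] JKMQTXZ: children JMQ:{A}, KTXZ:{C,G,T} ∪→ {A,C,G,T}; cost 1
[col 2] JM: children J:{T}, M:{C} ∪→ {C,T}; cost 1
[col 2] JMQ: children JM:{C,T}, Q:{G} ∪→ {C,G,T}; cost 1
[col 2] TZ: children T:{A}, Z:{A} ∩→ {A}; cost 0
[col 2] TXZ: children TZ:{A}, X:{T} ∪→ {A,T}; cost 1
[col 2] KTXZ: children K:{G}, TXZ:{A,T} ∪→ {A,G,T}; cost 1
[col 2] JKMQTXZ: children JMQ:{C,G,T}, KTXZ:{A,G,T} ∩→ {G,T}; cost 0
[col 3] JM: children J:{G}, M:{G} ∩→ {G}; cost 0
[col 3] JMQ: children JM:{G}, Q:{T} ∪→ {G,T}; cost 1
[col 3] TZ: children T:{A}, Z:{T} ∪→ {A,T}; cost 1
[col 3] TXZ: children TZ:{A,T}, X:{A} ∩→ {A}; cost 0
[col 3] KTXZ: children K:{A}, TXZ:{A} ∩→ {A}; cost 0
[col 3] JKMQTXZ: children JMQ:{G,T}, KTXZ:{A} ∪→ {A,G,T}; cost 1
[col 4] JM: children J:{A}, M:{G} ∪→ {A,G}; cost 1
[col 4] JMQ: children JM:{A,G}, Q:{C} ∪→ {A,C,G}; cost 1
[col 4] TZ: children T:{T}, Z:{C} ∪→ {C,T}; cost 1
[col 4] TXZ: children TZ:{C,T}, X:{C} ∩→ {C}; cost 0
[col 4] KTXZ: children K:{A}, TXZ:{C} ∪→ {A,C}; cost 1
[col 4] JKMQTXZ: children JMQ:{A,C,G}, KTXZ:{A,C} ∩→ {A,C}; cost 0
[col 5] JM: children J:{G}, M:{T} ∪→ {G,T}; cost 1
[col 5] JMQ: children JM:{G,T}, Q:{T} ∩→ {T}; cost 0
[col 5] TZ: children T:{G}, Z:{C} ∪→ {C,G}; cost 1
[col 5] TXZ: children TZ:{C,G}, X:{A} ∪→ {A,C,G}; cost 1
[col 5] KTXZ: children K:{C}, TXZ:{A,C,G} ∩→ {C}; cost 0
[col 5] JKMQTXZ: children JMQ:{T}, KTXZ:{C} ∪→ {C,T}; cost 1
per-site changes: [4, 4, 4, 3, 4, 4]; total = 23

4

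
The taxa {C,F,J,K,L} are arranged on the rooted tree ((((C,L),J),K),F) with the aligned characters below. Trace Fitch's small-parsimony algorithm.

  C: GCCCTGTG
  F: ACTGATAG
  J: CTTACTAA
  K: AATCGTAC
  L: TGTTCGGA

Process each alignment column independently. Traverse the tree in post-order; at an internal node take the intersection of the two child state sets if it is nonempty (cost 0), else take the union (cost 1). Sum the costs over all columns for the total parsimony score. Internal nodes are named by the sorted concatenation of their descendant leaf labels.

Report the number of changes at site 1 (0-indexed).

[col 0] CL: children C:{G}, L:{T} ∪→ {G,T}; cost 1
[col 0] CJL: children CL:{G,T}, J:{C} ∪→ {C,G,T}; cost 1
[col 0] CJKL: children CJL:{C,G,T}, K:{A} ∪→ {A,C,G,T}; cost 1
[col 0] CFJKL: children CJKL:{A,C,G,T}, F:{A} ∩→ {A}; cost 0
[col 1] CL: children C:{C}, L:{G} ∪→ {C,G}; cost 1
[col 1] CJL: children CL:{C,G}, J:{T} ∪→ {C,G,T}; cost 1
[col 1] CJKL: children CJL:{C,G,T}, K:{A} ∪→ {A,C,G,T}; cost 1
[col 1] CFJKL: children CJKL:{A,C,G,T}, F:{C} ∩→ {C}; cost 0
[col 2] CL: children C:{C}, L:{T} ∪→ {C,T}; cost 1
[col 2] CJL: children CL:{C,T}, J:{T} ∩→ {T}; cost 0
[col 2] CJKL: children CJL:{T}, K:{T} ∩→ {T}; cost 0
[col 2] CFJKL: children CJKL:{T}, F:{T} ∩→ {T}; cost 0
[col 3] CL: children C:{C}, L:{T} ∪→ {C,T}; cost 1
[col 3] CJL: children CL:{C,T}, J:{A} ∪→ {A,C,T}; cost 1
[col 3] CJKL: children CJL:{A,C,T}, K:{C} ∩→ {C}; cost 0
[col 3] CFJKL: children CJKL:{C}, F:{G} ∪→ {C,G}; cost 1
[col 4] CL: children C:{T}, L:{C} ∪→ {C,T}; cost 1
[col 4] CJL: children CL:{C,T}, J:{C} ∩→ {C}; cost 0
[col 4] CJKL: children CJL:{C}, K:{G} ∪→ {C,G}; cost 1
[col 4] CFJKL: children CJKL:{C,G}, F:{A} ∪→ {A,C,G}; cost 1
[col 5] CL: children C:{G}, L:{G} ∩→ {G}; cost 0
[col 5] CJL: children CL:{G}, J:{T} ∪→ {G,T}; cost 1
[col 5] CJKL: children CJL:{G,T}, K:{T} ∩→ {T}; cost 0
[col 5] CFJKL: children CJKL:{T}, F:{T} ∩→ {T}; cost 0
[col 6] CL: children C:{T}, L:{G} ∪→ {G,T}; cost 1
[col 6] CJL: children CL:{G,T}, J:{A} ∪→ {A,G,T}; cost 1
[col 6] CJKL: children CJL:{A,G,T}, K:{A} ∩→ {A}; cost 0
[col 6] CFJKL: children CJKL:{A}, F:{A} ∩→ {A}; cost 0
[col 7] CL: children C:{G}, L:{A} ∪→ {A,G}; cost 1
[col 7] CJL: children CL:{A,G}, J:{A} ∩→ {A}; cost 0
[col 7] CJKL: children CJL:{A}, K:{C} ∪→ {A,C}; cost 1
[col 7] CFJKL: children CJKL:{A,C}, F:{G} ∪→ {A,C,G}; cost 1
per-site changes: [3, 3, 1, 3, 3, 1, 2, 3]; total = 19

3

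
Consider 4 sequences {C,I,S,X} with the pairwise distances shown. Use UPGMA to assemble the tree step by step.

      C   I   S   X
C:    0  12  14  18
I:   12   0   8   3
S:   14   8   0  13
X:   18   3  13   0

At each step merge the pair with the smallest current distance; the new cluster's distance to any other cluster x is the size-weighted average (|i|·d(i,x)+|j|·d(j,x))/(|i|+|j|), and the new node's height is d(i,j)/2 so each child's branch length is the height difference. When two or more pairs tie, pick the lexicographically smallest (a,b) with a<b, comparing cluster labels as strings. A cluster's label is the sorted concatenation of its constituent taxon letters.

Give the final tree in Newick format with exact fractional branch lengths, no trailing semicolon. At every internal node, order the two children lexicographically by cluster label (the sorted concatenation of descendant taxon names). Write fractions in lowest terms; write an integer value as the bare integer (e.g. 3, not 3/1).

step 1: merge (I,X) at d=3; branch lengths I→3/2, X→3/2; new cluster IX
  updated: d(C,IX)=15, d(IX,S)=21/2
step 2: merge (IX,S) at d=21/2; branch lengths IX→15/4, S→21/4; new cluster ISX
  updated: d(C,ISX)=44/3
step 3: merge (C,ISX) at d=44/3; branch lengths C→22/3, ISX→25/12; new cluster CISX
final tree: (C:22/3,((I:3/2,X:3/2):15/4,S:21/4):25/12)
total length: 257/12

(C:22/3,((I:3/2,X:3/2):15/4,S:21/4):25/12)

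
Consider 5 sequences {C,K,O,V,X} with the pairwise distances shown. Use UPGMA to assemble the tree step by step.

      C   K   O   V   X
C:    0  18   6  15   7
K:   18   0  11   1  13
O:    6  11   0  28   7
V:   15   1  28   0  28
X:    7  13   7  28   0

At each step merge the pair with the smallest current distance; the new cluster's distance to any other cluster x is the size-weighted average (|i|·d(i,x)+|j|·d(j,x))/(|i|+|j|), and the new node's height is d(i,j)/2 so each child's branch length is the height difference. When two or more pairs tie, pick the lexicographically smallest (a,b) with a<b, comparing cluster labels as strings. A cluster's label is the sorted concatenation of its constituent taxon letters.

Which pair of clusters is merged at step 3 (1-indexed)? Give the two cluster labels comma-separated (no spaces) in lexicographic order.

1. join K+V (d=1) ⇒ KV; edges |K|=1/2, |V|=1/2
  updated: d(C,KV)=33/2, d(KV,O)=39/2, d(KV,X)=41/2
2. join C+O (d=6) ⇒ CO; edges |C|=3, |O|=3
  updated: d(CO,KV)=18, d(CO,X)=7
3. join CO+X (d=7) ⇒ COX; edges |CO|=1/2, |X|=7/2
  updated: d(COX,KV)=113/6
4. join COX+KV (d=113/6) ⇒ CKOVX; edges |COX|=71/12, |KV|=107/12
final tree: (((C:3,O:3):1/2,X:7/2):71/12,(K:1/2,V:1/2):107/12)
total length: 155/6

CO,X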